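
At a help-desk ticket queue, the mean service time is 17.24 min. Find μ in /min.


μ = 1/(service time) in consistent units.
1 minute = 1 min, so μ = 1/17.24 = 0.05800 per minute

Final: 0.05800 /min


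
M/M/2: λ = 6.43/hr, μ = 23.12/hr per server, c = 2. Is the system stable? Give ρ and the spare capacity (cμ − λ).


Total capacity cμ = 2·23.12 = 46.24/hr
ρ = λ/(cμ) = 6.43/46.24 = 0.1391
Stable ⇔ ρ < 1: YES
Spare capacity = cμ − λ = 46.24 − 6.43 = 39.81/hr

Final: ρ = 0.1391; stable; margin = 39.81/hr


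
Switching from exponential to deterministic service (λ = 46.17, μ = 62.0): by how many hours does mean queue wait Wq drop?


ρ = 46.17/62.0 = 0.7447
Wq(M/M/1) = ρ/(μ−λ) = 0.7447/15.83 = 0.04704 hr
Wq(M/D/1) = ρ/(2(μ−λ)) = 0.02352 hr
Savings = 0.04704 − 0.02352 = 0.02352 hr

Final: 0.02352 hr


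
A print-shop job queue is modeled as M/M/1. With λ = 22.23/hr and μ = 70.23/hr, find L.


ρ = λ/μ = 22.23/70.23 = 0.3165
L = ρ/(1−ρ) = 0.3165/(1 − 0.3165) = 0.3165/0.6835 = 0.4631

Final: 0.4631


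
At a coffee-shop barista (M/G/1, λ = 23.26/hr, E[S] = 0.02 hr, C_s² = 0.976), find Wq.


ρ = λ·E[S] = 23.26·0.02 = 0.4652
E[S²] = E[S]²(1+C_s²) = 0.02²·(1+0.976) = 0.0007904
Wq = λ·E[S²]/(2(1−ρ)) = 23.26·0.0007904/(2·0.5348) = 0.01719 hr

Final: 0.01719 hr


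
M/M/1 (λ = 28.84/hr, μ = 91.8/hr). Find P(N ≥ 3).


ρ = 28.84/91.8 = 0.3142
P(N ≥ n) = ρ^n = 0.3142^3 = 0.031007

Final: 0.031007


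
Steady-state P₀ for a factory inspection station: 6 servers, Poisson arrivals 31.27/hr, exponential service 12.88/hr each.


a = λ/μ = 31.27/12.88 = 2.4278; ρ = a/c = 0.4046
Σ_{k=0}^{5} a^k/k! (terms k=0..5) = 1.00000 + 2.42780 + 2.94709 + 2.38498 + 1.44756 + 0.70288 = 10.91031
Tail: a^6/(6!(1−ρ)) = 204.77272/(720·0.5954) = 0.47770
P₀ = 1/(10.91031 + 0.47770) = 1/11.38801 = 0.087812

Final: 0.087812


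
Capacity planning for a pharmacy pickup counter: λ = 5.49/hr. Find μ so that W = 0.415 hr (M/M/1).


W = 1/(μ−λ) ⇒ μ − λ = 1/W = 1/0.415 = 2.4096
μ = λ + 1/W = 5.49 + 2.4096 = 7.8996 per hr

Final: 7.8996 /hr


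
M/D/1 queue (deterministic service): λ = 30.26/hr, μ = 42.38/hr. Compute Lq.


ρ = 30.26/42.38 = 0.7140
M/D/1: Lq = ρ²/(2(1−ρ)) = 0.5098/(2·0.2860) = 0.89134

Final: 0.89134


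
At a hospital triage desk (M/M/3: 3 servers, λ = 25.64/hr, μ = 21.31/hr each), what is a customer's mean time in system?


a = 1.2032; ρ = 0.4011; P₀ = 0.293107
Lq = P₀·a^c·ρ/(c!(1−ρ)²) = 0.09513
Wq = Lq/λ = 0.09513/25.64 = 0.003710 hr
W = Wq + 1/μ = 0.003710 + 0.04693 = 0.05064 hr

Final: 0.05064 hr


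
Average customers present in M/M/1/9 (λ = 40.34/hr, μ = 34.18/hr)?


ρ = 40.34/34.18 = 1.1802
L = ρ[1 − (K+1)ρ^K + Kρ^(K+1)] / [(1−ρ)(1−ρ^(K+1))]
Numerator: 1.1802·(1 − 10·4.442982 + 9·5.243706) = 4.441814
Denominator: (-0.1802)·(-4.243706) = 0.764811
L = 4.441814/0.764811 = 5.8077

Final: 5.8077


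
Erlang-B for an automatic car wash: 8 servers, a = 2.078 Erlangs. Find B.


B(c,a) = (a^c/c!) / Σ_{k=0}^{c} a^k/k!
a^8/8! = 0.008623
Σ terms (k=0..8): 1.00000 + 2.07800 + 2.15904 + 1.49550 + 0.77691 + 0.32288 + 0.11183 + 0.03320 + 0.008623 = 7.985977
B = 0.008623/7.985977 = 0.001080

Final: 0.001080


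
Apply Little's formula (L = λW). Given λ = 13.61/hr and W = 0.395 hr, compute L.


L = λW = 13.61·0.395 = 5.3760

Final: 5.3760


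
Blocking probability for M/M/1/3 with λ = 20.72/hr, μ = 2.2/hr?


ρ = λ/μ = 20.72/2.2 = 9.4182
P_K = (1−ρ)ρ^K/(1−ρ^(K+1)) = (-8.4182·835.412965)/(1 − 7868.071195)
= -7032.658230/-7867.071195 = 0.893936

Final: 0.893936


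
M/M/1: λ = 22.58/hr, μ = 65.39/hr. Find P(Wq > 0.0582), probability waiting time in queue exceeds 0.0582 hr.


ρ = 22.58/65.39 = 0.3453
P(Wq > t) = ρ·e^{−(μ−λ)t} = 0.3453·e^{−2.4915}
= 0.3453·0.082782 = 0.028586

Final: 0.028586


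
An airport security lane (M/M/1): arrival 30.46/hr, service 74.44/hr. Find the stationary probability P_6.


ρ = 30.46/74.44 = 0.4092
P_n = (1−ρ)·ρ^n = (1 − 0.4092)·0.4092^6 = 0.5908·0.004694 = 0.002773

Final: 0.002773


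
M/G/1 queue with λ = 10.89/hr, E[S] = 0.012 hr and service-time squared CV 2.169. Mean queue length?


ρ = λ·E[S] = 10.89·0.012 = 0.1307
Lq = ρ²(1+C_s²)/(2(1−ρ)) = 0.01708·(1+2.169)/(2·0.8693)
= 0.01708·3.1690/1.7386 = 0.03113

Final: 0.03113


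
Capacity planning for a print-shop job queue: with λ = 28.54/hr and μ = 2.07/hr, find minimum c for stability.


Stability requires cμ > λ ⇔ c > λ/μ.
λ/μ = 28.54/2.07 = 13.7874
Minimum integer c = ⌊13.7874⌋ + 1 = 14
Check: 14·2.07 = 28.98 > 28.54, while 13·2.07 = 26.91 ≤ 28.54

Final: 14 servers


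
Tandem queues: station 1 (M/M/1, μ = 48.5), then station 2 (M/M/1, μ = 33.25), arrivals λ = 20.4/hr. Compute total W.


Each node sees arrival rate λ = 20.4/hr (tandem ⇒ throughput preserved).
W₁ = 1/(μ₁−λ) = 1/(48.5−20.4) = 0.03559 hr
W₂ = 1/(μ₂−λ) = 1/(33.25−20.4) = 0.07782 hr
W_total = W₁ + W₂ = 0.03559 + 0.07782 = 0.11341 hr

Final: 0.11341 hr


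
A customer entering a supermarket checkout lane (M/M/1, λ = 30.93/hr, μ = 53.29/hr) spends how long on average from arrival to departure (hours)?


W = 1/(μ−λ) = 1/(53.29 − 30.93) = 1/22.36 = 0.04472 hr

Final: 0.04472 hr


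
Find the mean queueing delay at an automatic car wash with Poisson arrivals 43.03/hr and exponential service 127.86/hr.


ρ = 43.03/127.86 = 0.3365
Wq = ρ/(μ−λ) = 0.3365/(127.86 − 43.03) = 0.3365/84.83 = 0.003967 hr

Final: 0.003967 hr


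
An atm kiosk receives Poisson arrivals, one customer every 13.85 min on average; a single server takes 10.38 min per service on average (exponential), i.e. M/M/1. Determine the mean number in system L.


λ = 60/13.85 = 4.3321 /hr
μ = 60/10.38 = 5.7803 /hr
ρ = λ/μ = 4.3321/5.7803 = 0.7495
L = ρ/(1−ρ) = 0.7495/0.2505 = 2.9914

Final: 2.9914


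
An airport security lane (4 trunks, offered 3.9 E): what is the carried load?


B(4,3.9) = 0.300939 (Erlang-B)
Carried load = a(1 − B) = 3.9·(1 − 0.300939) = 3.9·0.699061 = 2.7263 E

Final: 2.7263 Erlangs


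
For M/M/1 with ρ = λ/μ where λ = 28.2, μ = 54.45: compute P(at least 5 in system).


ρ = 28.2/54.45 = 0.5179
P(N ≥ n) = ρ^n = 0.5179^5 = 0.037261

Final: 0.037261


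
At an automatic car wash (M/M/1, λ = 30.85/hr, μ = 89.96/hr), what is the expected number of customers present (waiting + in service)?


ρ = λ/μ = 30.85/89.96 = 0.3429
L = ρ/(1−ρ) = 0.3429/(1 − 0.3429) = 0.3429/0.6571 = 0.5219

Final: 0.5219


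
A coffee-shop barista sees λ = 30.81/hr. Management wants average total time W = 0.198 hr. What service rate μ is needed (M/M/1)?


W = 1/(μ−λ) ⇒ μ − λ = 1/W = 1/0.198 = 5.0505
μ = λ + 1/W = 30.81 + 5.0505 = 35.8605 per hr

Final: 35.8605 /hr


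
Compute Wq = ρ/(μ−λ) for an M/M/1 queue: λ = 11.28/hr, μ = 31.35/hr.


ρ = 11.28/31.35 = 0.3598
Wq = ρ/(μ−λ) = 0.3598/(31.35 − 11.28) = 0.3598/20.07 = 0.01793 hr

Final: 0.01793 hr


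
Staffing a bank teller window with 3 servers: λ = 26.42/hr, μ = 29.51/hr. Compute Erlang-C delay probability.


a = λ/μ = 0.8953; ρ = a/3 = 0.2984
P₀ = 0.405426 (from M/M/c formula)
C(c,a) = [a^c/(c!(1−ρ))]·P₀ = [0.71761/(6·0.7016)]·0.405426
= 0.17048·0.405426 = 0.069116

Final: 0.069116


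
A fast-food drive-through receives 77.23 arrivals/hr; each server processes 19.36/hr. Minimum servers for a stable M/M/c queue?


Stability requires cμ > λ ⇔ c > λ/μ.
λ/μ = 77.23/19.36 = 3.9892
Minimum integer c = ⌊3.9892⌋ + 1 = 4
Check: 4·19.36 = 77.44 > 77.23, while 3·19.36 = 58.08 ≤ 77.23

Final: 4 servers


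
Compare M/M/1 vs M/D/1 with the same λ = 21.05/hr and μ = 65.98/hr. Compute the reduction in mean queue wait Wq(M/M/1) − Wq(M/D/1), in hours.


ρ = 21.05/65.98 = 0.3190
Wq(M/M/1) = ρ/(μ−λ) = 0.3190/44.93 = 0.007101 hr
Wq(M/D/1) = ρ/(2(μ−λ)) = 0.003550 hr
Savings = 0.007101 − 0.003550 = 0.003550 hr

Final: 0.003550 hr


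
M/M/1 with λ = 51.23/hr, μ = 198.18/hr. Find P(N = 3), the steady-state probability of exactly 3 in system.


ρ = 51.23/198.18 = 0.2585
P_n = (1−ρ)·ρ^n = (1 − 0.2585)·0.2585^3 = 0.7415·0.017274 = 0.012809

Final: 0.012809


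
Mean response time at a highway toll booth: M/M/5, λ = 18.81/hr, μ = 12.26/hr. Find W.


a = 1.5343; ρ = 0.3069; P₀ = 0.215228
Lq = P₀·a^c·ρ/(c!(1−ρ)²) = 0.009738
Wq = Lq/λ = 0.009738/18.81 = 0.0005177 hr
W = Wq + 1/μ = 0.0005177 + 0.08157 = 0.08208 hr

Final: 0.08208 hr


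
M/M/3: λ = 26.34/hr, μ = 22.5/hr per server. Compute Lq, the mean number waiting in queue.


a = λ/μ = 1.1707; ρ = a/3 = 0.3902
P₀ = 0.303545
Lq = P₀·a^c·ρ / (c!·(1−ρ)²) = 0.303545·1.60435·0.3902/(6·0.37183)
= 0.08518

Final: 0.08518


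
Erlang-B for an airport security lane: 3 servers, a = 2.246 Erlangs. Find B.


B(c,a) = (a^c/c!) / Σ_{k=0}^{c} a^k/k!
a^3/3! = 1.888330
Σ terms (k=0..3): 1.00000 + 2.24600 + 2.52226 + 1.88833 = 7.656588
B = 1.888330/7.656588 = 0.246628

Final: 0.246628


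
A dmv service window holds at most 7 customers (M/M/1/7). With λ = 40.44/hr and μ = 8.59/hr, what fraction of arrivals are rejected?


ρ = λ/μ = 40.44/8.59 = 4.7078
P_K = (1−ρ)ρ^K/(1−ρ^(K+1)) = (-3.7078·51253.777781)/(1 − 241292.523106)
= -190038.745325/-241291.523106 = 0.787590

Final: 0.787590


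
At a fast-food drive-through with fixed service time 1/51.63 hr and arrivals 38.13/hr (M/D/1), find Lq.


ρ = 38.13/51.63 = 0.7385
M/D/1: Lq = ρ²/(2(1−ρ)) = 0.5454/(2·0.2615) = 1.04296

Final: 1.04296


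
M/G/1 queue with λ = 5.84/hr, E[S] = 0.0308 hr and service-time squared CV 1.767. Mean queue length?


ρ = λ·E[S] = 5.84·0.0308 = 0.1799
Lq = ρ²(1+C_s²)/(2(1−ρ)) = 0.03235·(1+1.767)/(2·0.8201)
= 0.03235·2.7670/1.6403 = 0.05458

Final: 0.05458


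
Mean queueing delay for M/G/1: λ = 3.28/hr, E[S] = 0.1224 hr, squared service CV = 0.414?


ρ = λ·E[S] = 3.28·0.1224 = 0.4015
E[S²] = E[S]²(1+C_s²) = 0.1224²·(1+0.414) = 0.021184
Wq = λ·E[S²]/(2(1−ρ)) = 3.28·0.021184/(2·0.5985) = 0.05805 hr

Final: 0.05805 hr


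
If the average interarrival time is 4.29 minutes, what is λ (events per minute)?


λ = 1/(interarrival time) in consistent units.
1 minute = 1 min, so λ = 1/4.29 = 0.2331 per minute

Final: 0.2331 /min


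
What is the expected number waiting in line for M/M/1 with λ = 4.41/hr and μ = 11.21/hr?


ρ = 4.41/11.21 = 0.3934
Lq = ρ²/(1−ρ) = 0.1548/0.6066 = 0.2551

Final: 0.2551


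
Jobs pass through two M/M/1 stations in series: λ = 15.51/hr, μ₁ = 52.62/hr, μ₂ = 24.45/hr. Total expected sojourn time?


Each node sees arrival rate λ = 15.51/hr (tandem ⇒ throughput preserved).
W₁ = 1/(μ₁−λ) = 1/(52.62−15.51) = 0.02695 hr
W₂ = 1/(μ₂−λ) = 1/(24.45−15.51) = 0.11186 hr
W_total = W₁ + W₂ = 0.02695 + 0.11186 = 0.13880 hr

Final: 0.13880 hr


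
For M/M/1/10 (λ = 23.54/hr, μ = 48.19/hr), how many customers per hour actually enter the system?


ρ = 0.4885; P_K = (1−ρ)ρ^10/(1−ρ^11) = 0.0003958
λ_eff = λ(1 − P_K) = 23.54·(1 − 0.0003958) = 23.54·0.999604 = 23.5307 /hr

Final: 23.5307 /hr


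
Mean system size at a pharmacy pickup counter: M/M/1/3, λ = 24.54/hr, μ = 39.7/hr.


ρ = 24.54/39.7 = 0.6181
L = ρ[1 − (K+1)ρ^K + Kρ^(K+1)] / [(1−ρ)(1−ρ^(K+1))]
Numerator: 0.6181·(1 − 4·0.236185 + 3·0.145994) = 0.304892
Denominator: (0.3819)·(0.854006) = 0.326114
L = 0.304892/0.326114 = 0.9349

Final: 0.9349


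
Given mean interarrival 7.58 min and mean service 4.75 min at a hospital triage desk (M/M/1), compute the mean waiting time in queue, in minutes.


λ = 60/7.58 = 7.9156 /hr
μ = 60/4.75 = 12.6316 /hr
ρ = λ/μ = 7.9156/12.6316 = 0.6266
Wq = ρ/(μ−λ) = 0.6266/(12.6316−7.9156) = 0.13288 hr
In minutes: 0.13288·60 = 7.973 min

Final: 7.973 min


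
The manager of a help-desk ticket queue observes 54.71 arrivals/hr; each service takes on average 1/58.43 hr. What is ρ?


ρ = λ/μ = 54.71/58.43 = 0.9363

Final: 0.9363


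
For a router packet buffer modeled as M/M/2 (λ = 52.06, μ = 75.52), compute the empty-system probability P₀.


a = λ/μ = 52.06/75.52 = 0.6894; ρ = a/c = 0.3447
Σ_{k=0}^{1} a^k/k! (terms k=0..1) = 1.00000 + 0.68935 = 1.68935
Tail: a^2/(2!(1−ρ)) = 0.47521/(2·0.6553) = 0.36258
P₀ = 1/(1.68935 + 0.36258) = 1/2.05193 = 0.487346

Final: 0.487346


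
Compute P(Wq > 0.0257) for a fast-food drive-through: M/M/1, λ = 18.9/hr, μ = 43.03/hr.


ρ = 18.9/43.03 = 0.4392
P(Wq > t) = ρ·e^{−(μ−λ)t} = 0.4392·e^{−0.6201}
= 0.4392·0.537869 = 0.236247

Final: 0.236247


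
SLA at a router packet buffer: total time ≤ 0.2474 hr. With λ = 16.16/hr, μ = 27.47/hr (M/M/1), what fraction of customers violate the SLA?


W ~ Exponential(μ−λ) for M/M/1.
μ − λ = 27.47 − 16.16 = 11.3100
P(W > t) = e^{−(μ−λ)t} = e^{−2.7981} = 0.060926

Final: 0.060926


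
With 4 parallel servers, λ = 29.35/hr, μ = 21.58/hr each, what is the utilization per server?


ρ = λ/(cμ) = 29.35/(4·21.58) = 29.35/86.32 = 0.3400

Final: 0.3400


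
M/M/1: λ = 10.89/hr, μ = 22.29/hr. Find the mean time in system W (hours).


W = 1/(μ−λ) = 1/(22.29 − 10.89) = 1/11.40 = 0.08772 hr

Final: 0.08772 hr


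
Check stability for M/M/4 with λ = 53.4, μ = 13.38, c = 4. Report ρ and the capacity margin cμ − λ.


Total capacity cμ = 4·13.38 = 53.52/hr
ρ = λ/(cμ) = 53.4/53.52 = 0.9978
Stable ⇔ ρ < 1: YES
Spare capacity = cμ − λ = 53.52 − 53.4 = 0.12/hr

Final: ρ = 0.9978; stable; margin = 0.12/hr


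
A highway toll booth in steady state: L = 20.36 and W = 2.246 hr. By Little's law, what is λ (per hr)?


λ = L/W = 20.36/2.246 = 9.0650 /hr

Final: 9.0650 /hr


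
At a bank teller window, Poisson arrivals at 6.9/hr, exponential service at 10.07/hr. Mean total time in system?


W = 1/(μ−λ) = 1/(10.07 − 6.9) = 1/3.17 = 0.3155 hr

Final: 0.3155 hr


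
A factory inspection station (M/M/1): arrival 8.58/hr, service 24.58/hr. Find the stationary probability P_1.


ρ = 8.58/24.58 = 0.3491
P_n = (1−ρ)·ρ^n = (1 − 0.3491)·0.3491^1 = 0.6509·0.349064 = 0.227218

Final: 0.227218


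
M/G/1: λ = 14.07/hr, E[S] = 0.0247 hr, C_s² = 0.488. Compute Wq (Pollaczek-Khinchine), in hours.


ρ = λ·E[S] = 14.07·0.0247 = 0.3475
E[S²] = E[S]²(1+C_s²) = 0.0247²·(1+0.488) = 0.0009078
Wq = λ·E[S²]/(2(1−ρ)) = 14.07·0.0009078/(2·0.6525) = 0.009788 hr

Final: 0.009788 hr


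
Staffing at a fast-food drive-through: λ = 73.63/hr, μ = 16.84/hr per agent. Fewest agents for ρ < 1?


Stability requires cμ > λ ⇔ c > λ/μ.
λ/μ = 73.63/16.84 = 4.3723
Minimum integer c = ⌊4.3723⌋ + 1 = 5
Check: 5·16.84 = 84.20 > 73.63, while 4·16.84 = 67.36 ≤ 73.63

Final: 5 servers


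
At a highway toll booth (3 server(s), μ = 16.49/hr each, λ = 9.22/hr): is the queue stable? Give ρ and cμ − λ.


Total capacity cμ = 3·16.49 = 49.47/hr
ρ = λ/(cμ) = 9.22/49.47 = 0.1864
Stable ⇔ ρ < 1: YES
Spare capacity = cμ − λ = 49.47 − 9.22 = 40.25/hr

Final: ρ = 0.1864; stable; margin = 40.25/hr


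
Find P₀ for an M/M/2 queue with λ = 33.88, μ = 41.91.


a = λ/μ = 33.88/41.91 = 0.8084; ρ = a/c = 0.4042
Σ_{k=0}^{1} a^k/k! (terms k=0..1) = 1.00000 + 0.80840 = 1.80840
Tail: a^2/(2!(1−ρ)) = 0.65351/(2·0.5958) = 0.54843
P₀ = 1/(1.80840 + 0.54843) = 1/2.35683 = 0.424299

Final: 0.424299


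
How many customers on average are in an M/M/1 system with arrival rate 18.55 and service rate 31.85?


ρ = λ/μ = 18.55/31.85 = 0.5824
L = ρ/(1−ρ) = 0.5824/(1 − 0.5824) = 0.5824/0.4176 = 1.3947

Final: 1.3947


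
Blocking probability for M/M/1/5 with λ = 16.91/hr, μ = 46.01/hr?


ρ = λ/μ = 16.91/46.01 = 0.3675
P_K = (1−ρ)ρ^K/(1−ρ^(K+1)) = (0.6325·0.006706)/(1 − 0.002465)
= 0.004241/0.997535 = 0.004252

Final: 0.004252


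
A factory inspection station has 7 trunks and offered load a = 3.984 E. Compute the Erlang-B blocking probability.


B(c,a) = (a^c/c!) / Σ_{k=0}^{c} a^k/k!
a^7/7! = 3.160856
Σ terms (k=0..7): 1.00000 + 3.98400 + 7.93613 + 10.53918 + 10.49702 + 8.36403 + 5.55371 + 3.16086 = 51.034924
B = 3.160856/51.034924 = 0.061935

Final: 0.061935


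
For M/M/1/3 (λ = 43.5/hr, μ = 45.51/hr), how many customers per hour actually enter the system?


ρ = 0.9558; P_K = (1−ρ)ρ^3/(1−ρ^4) = 0.233324
λ_eff = λ(1 − P_K) = 43.5·(1 − 0.233324) = 43.5·0.766676 = 33.3504 /hr

Final: 33.3504 /hr


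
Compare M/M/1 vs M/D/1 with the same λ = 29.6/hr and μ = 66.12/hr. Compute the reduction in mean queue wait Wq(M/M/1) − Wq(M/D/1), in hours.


ρ = 29.6/66.12 = 0.4477
Wq(M/M/1) = ρ/(μ−λ) = 0.4477/36.52 = 0.01226 hr
Wq(M/D/1) = ρ/(2(μ−λ)) = 0.006129 hr
Savings = 0.01226 − 0.006129 = 0.006129 hr

Final: 0.006129 hr


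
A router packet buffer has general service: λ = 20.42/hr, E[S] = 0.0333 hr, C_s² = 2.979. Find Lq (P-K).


ρ = λ·E[S] = 20.42·0.0333 = 0.6800
Lq = ρ²(1+C_s²)/(2(1−ρ)) = 0.4624·(1+2.979)/(2·0.3200)
= 0.4624·3.9790/0.6400 = 2.87458

Final: 2.87458


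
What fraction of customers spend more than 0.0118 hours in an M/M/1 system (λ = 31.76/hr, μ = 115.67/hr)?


W ~ Exponential(μ−λ) for M/M/1.
μ − λ = 115.67 − 31.76 = 83.9100
P(W > t) = e^{−(μ−λ)t} = e^{−0.9901} = 0.371525

Final: 0.371525


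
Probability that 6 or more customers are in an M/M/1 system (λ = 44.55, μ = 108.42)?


ρ = 44.55/108.42 = 0.4109
P(N ≥ n) = ρ^n = 0.4109^6 = 0.004813

Final: 0.004813


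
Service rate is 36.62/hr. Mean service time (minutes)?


Mean service time = 1/μ = 1/36.62 hour = 0.02731 hour
In minutes: 0.02731 × 60 = 1.6384 min

Final: 1.6384 min


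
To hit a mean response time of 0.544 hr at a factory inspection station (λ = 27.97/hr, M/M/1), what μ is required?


W = 1/(μ−λ) ⇒ μ − λ = 1/W = 1/0.544 = 1.8382
μ = λ + 1/W = 27.97 + 1.8382 = 29.8082 per hr

Final: 29.8082 /hr


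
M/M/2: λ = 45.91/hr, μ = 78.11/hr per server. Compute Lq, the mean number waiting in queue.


a = λ/μ = 0.5878; ρ = a/2 = 0.2939
P₀ = 0.545738
Lq = P₀·a^c·ρ / (c!·(1−ρ)²) = 0.545738·0.34546·0.2939/(2·0.49860)
= 0.05556

Final: 0.05556


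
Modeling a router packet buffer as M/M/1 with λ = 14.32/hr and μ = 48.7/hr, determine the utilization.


ρ = λ/μ = 14.32/48.7 = 0.2940

Final: 0.2940


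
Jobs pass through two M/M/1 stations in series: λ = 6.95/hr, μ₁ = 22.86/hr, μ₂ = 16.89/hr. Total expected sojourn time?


Each node sees arrival rate λ = 6.95/hr (tandem ⇒ throughput preserved).
W₁ = 1/(μ₁−λ) = 1/(22.86−6.95) = 0.06285 hr
W₂ = 1/(μ₂−λ) = 1/(16.89−6.95) = 0.10060 hr
W_total = W₁ + W₂ = 0.06285 + 0.10060 = 0.16346 hr

Final: 0.16346 hr


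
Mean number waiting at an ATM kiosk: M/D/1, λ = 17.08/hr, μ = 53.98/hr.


ρ = 17.08/53.98 = 0.3164
M/D/1: Lq = ρ²/(2(1−ρ)) = 0.1001/(2·0.6836) = 0.07323

Final: 0.07323


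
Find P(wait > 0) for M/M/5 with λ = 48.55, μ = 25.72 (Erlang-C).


a = λ/μ = 1.8876; ρ = a/5 = 0.3775
P₀ = 0.150601 (from M/M/c formula)
C(c,a) = [a^c/(c!(1−ρ))]·P₀ = [23.96577/(120·0.6225)]·0.150601
= 0.32084·0.150601 = 0.048319

Final: 0.048319


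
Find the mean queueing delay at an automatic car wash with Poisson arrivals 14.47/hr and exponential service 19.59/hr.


ρ = 14.47/19.59 = 0.7386
Wq = ρ/(μ−λ) = 0.7386/(19.59 − 14.47) = 0.7386/5.12 = 0.1443 hr

Final: 0.1443 hr


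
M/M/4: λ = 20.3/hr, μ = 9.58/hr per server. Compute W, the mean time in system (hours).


a = 2.1190; ρ = 0.5297; P₀ = 0.114466
Lq = P₀·a^c·ρ/(c!(1−ρ)²) = 0.23035
Wq = Lq/λ = 0.23035/20.3 = 0.01135 hr
W = Wq + 1/μ = 0.01135 + 0.10438 = 0.11573 hr

Final: 0.11573 hr


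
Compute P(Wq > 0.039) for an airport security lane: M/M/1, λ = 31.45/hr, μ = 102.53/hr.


ρ = 31.45/102.53 = 0.3067
P(Wq > t) = ρ·e^{−(μ−λ)t} = 0.3067·e^{−2.7721}
= 0.3067·0.062529 = 0.019180

Final: 0.019180


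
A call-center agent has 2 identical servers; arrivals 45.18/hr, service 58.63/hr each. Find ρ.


ρ = λ/(cμ) = 45.18/(2·58.63) = 45.18/117.26 = 0.3853

Final: 0.3853


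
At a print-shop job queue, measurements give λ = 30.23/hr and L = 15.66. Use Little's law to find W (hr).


W = L/λ = 15.66/30.23 = 0.5180 hr

Final: 0.5180 hr


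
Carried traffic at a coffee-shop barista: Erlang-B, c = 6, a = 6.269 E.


B(6,6.269) = 0.283542 (Erlang-B)
Carried load = a(1 − B) = 6.269·(1 − 0.283542) = 6.269·0.716458 = 4.4915 E

Final: 4.4915 Erlangs


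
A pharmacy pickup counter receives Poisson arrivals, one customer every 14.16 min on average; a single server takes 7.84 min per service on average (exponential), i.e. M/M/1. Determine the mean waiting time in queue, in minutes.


λ = 60/14.16 = 4.2373 /hr
μ = 60/7.84 = 7.6531 /hr
ρ = λ/μ = 4.2373/7.6531 = 0.5537
Wq = ρ/(μ−λ) = 0.5537/(7.6531−4.2373) = 0.16209 hr
In minutes: 0.16209·60 = 9.726 min

Final: 9.726 min


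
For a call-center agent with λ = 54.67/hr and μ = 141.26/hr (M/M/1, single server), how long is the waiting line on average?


ρ = 54.67/141.26 = 0.3870
Lq = ρ²/(1−ρ) = 0.1498/0.6130 = 0.2443

Final: 0.2443


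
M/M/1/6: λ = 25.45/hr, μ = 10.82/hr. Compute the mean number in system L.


ρ = 25.45/10.82 = 2.3521
L = ρ[1 − (K+1)ρ^K + Kρ^(K+1)] / [(1−ρ)(1−ρ^(K+1))]
Numerator: 2.3521·(1 − 7·169.341404 + 6·398.312267) = 2835.449356
Denominator: (-1.3521)·(-397.312267) = 537.216124
L = 2835.449356/537.216124 = 5.2780

Final: 5.2780


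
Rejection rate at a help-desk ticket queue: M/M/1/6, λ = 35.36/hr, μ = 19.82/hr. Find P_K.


ρ = λ/μ = 35.36/19.82 = 1.7841
P_K = (1−ρ)ρ^K/(1−ρ^(K+1)) = (-0.7841·32.244202)/(1 − 57.525479)
= -25.281277/-56.525479 = 0.447255

Final: 0.447255


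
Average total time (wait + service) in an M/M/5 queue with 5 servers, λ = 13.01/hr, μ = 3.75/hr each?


a = 3.4693; ρ = 0.6939; P₀ = 0.026907
Lq = P₀·a^c·ρ/(c!(1−ρ)²) = 0.83439
Wq = Lq/λ = 0.83439/13.01 = 0.06413 hr
W = Wq + 1/μ = 0.06413 + 0.26667 = 0.33080 hr

Final: 0.33080 hr


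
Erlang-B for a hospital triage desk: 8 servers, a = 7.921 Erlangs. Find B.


B(c,a) = (a^c/c!) / Σ_{k=0}^{c} a^k/k!
a^8/8! = 384.343537
Σ terms (k=0..8): 1.00000 + 7.92100 + 31.37112 + 82.83022 + 164.02453 + 259.84767 + 343.04223 + 388.17678 + 384.34354 = 1662.557083
B = 384.343537/1662.557083 = 0.231176

Final: 0.231176


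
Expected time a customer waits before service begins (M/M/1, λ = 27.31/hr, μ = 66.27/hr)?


ρ = 27.31/66.27 = 0.4121
Wq = ρ/(μ−λ) = 0.4121/(66.27 − 27.31) = 0.4121/38.96 = 0.01058 hr

Final: 0.01058 hr


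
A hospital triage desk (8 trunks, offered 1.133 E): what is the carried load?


B(8,1.133) = 0.00002169 (Erlang-B)
Carried load = a(1 − B) = 1.133·(1 − 0.00002169) = 1.133·0.999978 = 1.1330 E

Final: 1.1330 Erlangs


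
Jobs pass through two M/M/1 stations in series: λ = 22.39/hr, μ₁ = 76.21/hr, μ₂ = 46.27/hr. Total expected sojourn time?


Each node sees arrival rate λ = 22.39/hr (tandem ⇒ throughput preserved).
W₁ = 1/(μ₁−λ) = 1/(76.21−22.39) = 0.01858 hr
W₂ = 1/(μ₂−λ) = 1/(46.27−22.39) = 0.04188 hr
W_total = W₁ + W₂ = 0.01858 + 0.04188 = 0.06046 hr

Final: 0.06046 hr


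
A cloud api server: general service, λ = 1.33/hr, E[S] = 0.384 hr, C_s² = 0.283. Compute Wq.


ρ = λ·E[S] = 1.33·0.384 = 0.5107
E[S²] = E[S]²(1+C_s²) = 0.384²·(1+0.283) = 0.189186
Wq = λ·E[S²]/(2(1−ρ)) = 1.33·0.189186/(2·0.4893) = 0.25713 hr

Final: 0.25713 hr


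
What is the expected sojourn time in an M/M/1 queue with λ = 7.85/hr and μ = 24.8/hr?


W = 1/(μ−λ) = 1/(24.8 − 7.85) = 1/16.95 = 0.05900 hr

Final: 0.05900 hr


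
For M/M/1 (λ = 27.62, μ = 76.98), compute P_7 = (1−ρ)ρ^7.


ρ = 27.62/76.98 = 0.3588
P_n = (1−ρ)·ρ^n = (1 − 0.3588)·0.3588^7 = 0.6412·0.0007655 = 0.0004908

Final: 0.0004908


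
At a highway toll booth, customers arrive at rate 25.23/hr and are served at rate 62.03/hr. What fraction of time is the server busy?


ρ = λ/μ = 25.23/62.03 = 0.4067

Final: 0.4067


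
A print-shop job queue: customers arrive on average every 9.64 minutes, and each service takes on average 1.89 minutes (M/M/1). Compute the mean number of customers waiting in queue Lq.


λ = 60/9.64 = 6.2241 /hr
μ = 60/1.89 = 31.7460 /hr
ρ = λ/μ = 6.2241/31.7460 = 0.1961
Lq = ρ²/(1−ρ) = 0.03844/0.8039 = 0.04781

Final: 0.04781


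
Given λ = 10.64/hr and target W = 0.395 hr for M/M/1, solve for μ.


W = 1/(μ−λ) ⇒ μ − λ = 1/W = 1/0.395 = 2.5316
μ = λ + 1/W = 10.64 + 2.5316 = 13.1716 per hr

Final: 13.1716 /hr


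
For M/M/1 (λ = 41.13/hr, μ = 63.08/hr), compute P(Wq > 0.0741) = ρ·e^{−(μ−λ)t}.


ρ = 41.13/63.08 = 0.6520
P(Wq > t) = ρ·e^{−(μ−λ)t} = 0.6520·e^{−1.6265}
= 0.6520·0.196618 = 0.128200

Final: 0.128200


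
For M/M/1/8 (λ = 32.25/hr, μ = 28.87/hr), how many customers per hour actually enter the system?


ρ = 1.1171; P_K = (1−ρ)ρ^8/(1−ρ^9) = 0.166146
λ_eff = λ(1 − P_K) = 32.25·(1 − 0.166146) = 32.25·0.833854 = 26.8918 /hr

Final: 26.8918 /hr


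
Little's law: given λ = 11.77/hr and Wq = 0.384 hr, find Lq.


Lq = λWq = 11.77·0.384 = 4.5197

Final: 4.5197


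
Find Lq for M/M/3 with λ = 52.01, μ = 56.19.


a = λ/μ = 0.9256; ρ = a/3 = 0.3085
P₀ = 0.392907
Lq = P₀·a^c·ρ / (c!·(1−ρ)²) = 0.392907·0.79302·0.3085/(6·0.47812)
= 0.03351

Final: 0.03351


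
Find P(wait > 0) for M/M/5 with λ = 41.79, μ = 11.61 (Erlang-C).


a = λ/μ = 3.5995; ρ = a/5 = 0.7199
P₀ = 0.022820 (from M/M/c formula)
C(c,a) = [a^c/(c!(1−ρ))]·P₀ = [604.22788/(120·0.2801)]·0.022820
= 17.97634·0.022820 = 0.410222

Final: 0.410222


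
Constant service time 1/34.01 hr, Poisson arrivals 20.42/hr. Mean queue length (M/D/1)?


ρ = 20.42/34.01 = 0.6004
M/D/1: Lq = ρ²/(2(1−ρ)) = 0.3605/(2·0.3996) = 0.45108

Final: 0.45108


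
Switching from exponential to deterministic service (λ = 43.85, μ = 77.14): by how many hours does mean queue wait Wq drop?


ρ = 43.85/77.14 = 0.5684
Wq(M/M/1) = ρ/(μ−λ) = 0.5684/33.29 = 0.01708 hr
Wq(M/D/1) = ρ/(2(μ−λ)) = 0.008538 hr
Savings = 0.01708 − 0.008538 = 0.008538 hr

Final: 0.008538 hr


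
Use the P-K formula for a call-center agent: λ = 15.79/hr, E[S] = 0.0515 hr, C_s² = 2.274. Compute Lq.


ρ = λ·E[S] = 15.79·0.0515 = 0.8132
Lq = ρ²(1+C_s²)/(2(1−ρ)) = 0.6613·(1+2.274)/(2·0.1868)
= 0.6613·3.2740/0.3736 = 5.79450

Final: 5.79450


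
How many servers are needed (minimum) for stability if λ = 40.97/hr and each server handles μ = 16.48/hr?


Stability requires cμ > λ ⇔ c > λ/μ.
λ/μ = 40.97/16.48 = 2.4860
Minimum integer c = ⌊2.4860⌋ + 1 = 3
Check: 3·16.48 = 49.44 > 40.97, while 2·16.48 = 32.96 ≤ 40.97

Final: 3 servers


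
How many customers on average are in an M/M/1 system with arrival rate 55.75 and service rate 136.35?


ρ = λ/μ = 55.75/136.35 = 0.4089
L = ρ/(1−ρ) = 0.4089/(1 − 0.4089) = 0.4089/0.5911 = 0.6917

Final: 0.6917


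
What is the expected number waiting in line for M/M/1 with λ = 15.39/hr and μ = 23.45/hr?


ρ = 15.39/23.45 = 0.6563
Lq = ρ²/(1−ρ) = 0.4307/0.3437 = 1.2531

Final: 1.2531


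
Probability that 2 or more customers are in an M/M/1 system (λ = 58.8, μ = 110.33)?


ρ = 58.8/110.33 = 0.5329
P(N ≥ n) = ρ^n = 0.5329^2 = 0.284032

Final: 0.284032


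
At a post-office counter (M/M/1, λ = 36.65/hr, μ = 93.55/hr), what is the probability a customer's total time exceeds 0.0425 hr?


W ~ Exponential(μ−λ) for M/M/1.
μ − λ = 93.55 − 36.65 = 56.9000
P(W > t) = e^{−(μ−λ)t} = e^{−2.4183} = 0.089077

Final: 0.089077


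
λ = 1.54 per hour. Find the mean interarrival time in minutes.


Mean interarrival time = 1/λ = 1/1.54 hour = 0.64935 hour
In minutes: 0.64935 × 60 = 38.9610 min

Final: 38.9610 min


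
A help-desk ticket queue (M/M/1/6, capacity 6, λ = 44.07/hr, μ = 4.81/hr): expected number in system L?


ρ = 44.07/4.81 = 9.1622
L = ρ[1 − (K+1)ρ^K + Kρ^(K+1)] / [(1−ρ)(1−ρ^(K+1))]
Numerator: 9.1622·(1 − 7·591545.077576 + 6·5419831.926985) = 260005459.713452
Denominator: (-8.1622)·(-5419830.926985) = 44237538.917550
L = 260005459.713452/44237538.917550 = 5.8775

Final: 5.8775


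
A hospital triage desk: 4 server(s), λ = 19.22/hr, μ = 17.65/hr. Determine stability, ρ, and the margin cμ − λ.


Total capacity cμ = 4·17.65 = 70.60/hr
ρ = λ/(cμ) = 19.22/70.60 = 0.2722
Stable ⇔ ρ < 1: YES
Spare capacity = cμ − λ = 70.60 − 19.22 = 51.38/hr

Final: ρ = 0.2722; stable; margin = 51.38/hr


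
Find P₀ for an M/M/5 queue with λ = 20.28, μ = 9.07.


a = λ/μ = 20.28/9.07 = 2.2359; ρ = a/c = 0.4472
Σ_{k=0}^{4} a^k/k! (terms k=0..4) = 1.00000 + 2.23594 + 2.49972 + 1.86308 + 1.04143 = 8.64017
Tail: a^5/(5!(1−ρ)) = 55.88604/(120·0.5528) = 0.84245
P₀ = 1/(8.64017 + 0.84245) = 1/9.48262 = 0.105456

Final: 0.105456


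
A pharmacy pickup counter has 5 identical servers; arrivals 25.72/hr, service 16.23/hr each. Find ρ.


ρ = λ/(cμ) = 25.72/(5·16.23) = 25.72/81.15 = 0.3169

Final: 0.3169


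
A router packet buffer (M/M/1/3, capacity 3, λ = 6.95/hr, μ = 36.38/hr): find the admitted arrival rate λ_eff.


ρ = 0.1910; P_K = (1−ρ)ρ^3/(1−ρ^4) = 0.005648
λ_eff = λ(1 − P_K) = 6.95·(1 − 0.005648) = 6.95·0.994352 = 6.9107 /hr

Final: 6.9107 /hr


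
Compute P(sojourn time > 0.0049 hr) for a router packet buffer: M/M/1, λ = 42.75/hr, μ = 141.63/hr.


W ~ Exponential(μ−λ) for M/M/1.
μ − λ = 141.63 − 42.75 = 98.8800
P(W > t) = e^{−(μ−λ)t} = e^{−0.4845} = 0.615998

Final: 0.615998


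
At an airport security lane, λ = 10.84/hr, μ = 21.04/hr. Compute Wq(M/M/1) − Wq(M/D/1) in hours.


ρ = 10.84/21.04 = 0.5152
Wq(M/M/1) = ρ/(μ−λ) = 0.5152/10.20 = 0.05051 hr
Wq(M/D/1) = ρ/(2(μ−λ)) = 0.02526 hr
Savings = 0.05051 − 0.02526 = 0.02526 hr

Final: 0.02526 hr


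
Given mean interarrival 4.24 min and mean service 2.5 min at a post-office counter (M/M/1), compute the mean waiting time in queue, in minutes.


λ = 60/4.24 = 14.1509 /hr
μ = 60/2.5 = 24.0000 /hr
ρ = λ/μ = 14.1509/24.0000 = 0.5896
Wq = ρ/(μ−λ) = 0.5896/(24.0000−14.1509) = 0.05987 hr
In minutes: 0.05987·60 = 3.592 min

Final: 3.592 min


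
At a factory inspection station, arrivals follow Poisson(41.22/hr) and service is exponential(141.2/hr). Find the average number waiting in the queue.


ρ = 41.22/141.2 = 0.2919
Lq = ρ²/(1−ρ) = 0.08522/0.7081 = 0.1204

Final: 0.1204


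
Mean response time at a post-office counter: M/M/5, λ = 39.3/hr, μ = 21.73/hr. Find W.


a = 1.8086; ρ = 0.3617; P₀ = 0.163176
Lq = P₀·a^c·ρ/(c!(1−ρ)²) = 0.02336
Wq = Lq/λ = 0.02336/39.3 = 0.0005944 hr
W = Wq + 1/μ = 0.0005944 + 0.04602 = 0.04661 hr

Final: 0.04661 hr


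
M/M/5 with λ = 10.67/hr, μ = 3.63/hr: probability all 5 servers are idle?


a = λ/μ = 10.67/3.63 = 2.9394; ρ = a/c = 0.5879
Σ_{k=0}^{4} a^k/k! (terms k=0..4) = 1.00000 + 2.93939 + 4.32002 + 4.23275 + 3.11043 = 15.60258
Tail: a^5/(5!(1−ρ)) = 219.42645/(120·0.4121) = 4.43693
P₀ = 1/(15.60258 + 4.43693) = 1/20.03952 = 0.049901

Final: 0.049901


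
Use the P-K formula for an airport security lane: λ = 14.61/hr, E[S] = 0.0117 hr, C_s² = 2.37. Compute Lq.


ρ = λ·E[S] = 14.61·0.0117 = 0.1709
Lq = ρ²(1+C_s²)/(2(1−ρ)) = 0.02922·(1+2.37)/(2·0.8291)
= 0.02922·3.3700/1.6581 = 0.05939

Final: 0.05939


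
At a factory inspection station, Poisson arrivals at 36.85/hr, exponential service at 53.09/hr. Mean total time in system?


W = 1/(μ−λ) = 1/(53.09 − 36.85) = 1/16.24 = 0.06158 hr

Final: 0.06158 hr


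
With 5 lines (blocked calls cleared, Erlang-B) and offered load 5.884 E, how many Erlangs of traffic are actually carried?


B(5,5.884) = 0.352224 (Erlang-B)
Carried load = a(1 − B) = 5.884·(1 − 0.352224) = 5.884·0.647776 = 3.8115 E

Final: 3.8115 Erlangs


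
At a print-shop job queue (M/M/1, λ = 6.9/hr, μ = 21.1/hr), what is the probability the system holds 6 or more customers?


ρ = 6.9/21.1 = 0.3270
P(N ≥ n) = ρ^n = 0.3270^6 = 0.001223

Final: 0.001223


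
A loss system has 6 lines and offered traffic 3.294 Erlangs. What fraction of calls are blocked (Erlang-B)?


B(c,a) = (a^c/c!) / Σ_{k=0}^{c} a^k/k!
a^6/6! = 1.774227
Σ terms (k=0..6): 1.00000 + 3.29400 + 5.42522 + 5.95689 + 4.90550 + 3.23174 + 1.77423 = 25.587575
B = 1.774227/25.587575 = 0.069339

Final: 0.069339


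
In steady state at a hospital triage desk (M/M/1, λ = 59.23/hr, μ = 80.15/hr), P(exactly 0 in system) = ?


ρ = 59.23/80.15 = 0.7390
P_n = (1−ρ)·ρ^n = (1 − 0.7390)·0.7390^0 = 0.2610·1.000000 = 0.261011

Final: 0.261011


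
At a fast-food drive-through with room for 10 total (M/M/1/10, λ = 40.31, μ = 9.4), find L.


ρ = 40.31/9.4 = 4.2883
L = ρ[1 − (K+1)ρ^K + Kρ^(K+1)] / [(1−ρ)(1−ρ^(K+1))]
Numerator: 4.2883·(1 − 11·2103049.260926 + 10·9018501.671055) = 287536701.183532
Denominator: (-3.2883)·(-9018500.671055) = 29655516.568331
L = 287536701.183532/29655516.568331 = 9.6959

Final: 9.6959


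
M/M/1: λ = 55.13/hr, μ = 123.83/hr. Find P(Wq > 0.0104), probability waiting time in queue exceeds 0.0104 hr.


ρ = 55.13/123.83 = 0.4452
P(Wq > t) = ρ·e^{−(μ−λ)t} = 0.4452·e^{−0.7145}
= 0.4452·0.489447 = 0.217905

Final: 0.217905


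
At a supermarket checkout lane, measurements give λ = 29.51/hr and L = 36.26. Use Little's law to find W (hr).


W = L/λ = 36.26/29.51 = 1.2287 hr

Final: 1.2287 hr


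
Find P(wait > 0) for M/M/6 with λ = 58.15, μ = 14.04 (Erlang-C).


a = λ/μ = 4.1417; ρ = a/6 = 0.6903
P₀ = 0.014162 (from M/M/c formula)
C(c,a) = [a^c/(c!(1−ρ))]·P₀ = [5047.72478/(720·0.3097)]·0.014162
= 22.63640·0.014162 = 0.320568

Final: 0.320568


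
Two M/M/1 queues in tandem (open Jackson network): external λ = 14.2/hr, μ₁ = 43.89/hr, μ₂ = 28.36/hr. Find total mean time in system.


Each node sees arrival rate λ = 14.2/hr (tandem ⇒ throughput preserved).
W₁ = 1/(μ₁−λ) = 1/(43.89−14.2) = 0.03368 hr
W₂ = 1/(μ₂−λ) = 1/(28.36−14.2) = 0.07062 hr
W_total = W₁ + W₂ = 0.03368 + 0.07062 = 0.10430 hr

Final: 0.10430 hr


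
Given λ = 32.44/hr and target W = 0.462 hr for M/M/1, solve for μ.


W = 1/(μ−λ) ⇒ μ − λ = 1/W = 1/0.462 = 2.1645
μ = λ + 1/W = 32.44 + 2.1645 = 34.6045 per hr

Final: 34.6045 /hr


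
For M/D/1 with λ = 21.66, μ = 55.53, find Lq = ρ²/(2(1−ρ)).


ρ = 21.66/55.53 = 0.3901
M/D/1: Lq = ρ²/(2(1−ρ)) = 0.1521/(2·0.6099) = 0.12472

Final: 0.12472


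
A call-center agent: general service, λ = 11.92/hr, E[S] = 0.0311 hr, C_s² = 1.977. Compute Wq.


ρ = λ·E[S] = 11.92·0.0311 = 0.3707
E[S²] = E[S]²(1+C_s²) = 0.0311²·(1+1.977) = 0.002879
Wq = λ·E[S²]/(2(1−ρ)) = 11.92·0.002879/(2·0.6293) = 0.02727 hr

Final: 0.02727 hr


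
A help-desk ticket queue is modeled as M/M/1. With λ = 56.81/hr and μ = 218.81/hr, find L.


ρ = λ/μ = 56.81/218.81 = 0.2596
L = ρ/(1−ρ) = 0.2596/(1 − 0.2596) = 0.2596/0.7404 = 0.3507

Final: 0.3507


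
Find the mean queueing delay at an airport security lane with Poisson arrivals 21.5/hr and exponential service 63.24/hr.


ρ = 21.5/63.24 = 0.3400
Wq = ρ/(μ−λ) = 0.3400/(63.24 − 21.5) = 0.3400/41.74 = 0.008145 hr

Final: 0.008145 hr


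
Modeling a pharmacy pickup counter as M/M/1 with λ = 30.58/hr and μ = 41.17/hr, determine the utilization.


ρ = λ/μ = 30.58/41.17 = 0.7428

Final: 0.7428


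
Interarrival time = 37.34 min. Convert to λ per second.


λ = 1/(interarrival time) in consistent units.
1 second = 0.0166667 min, so λ = 0.0166667/37.34 = 0.0004463 per second

Final: 0.0004463 /sec


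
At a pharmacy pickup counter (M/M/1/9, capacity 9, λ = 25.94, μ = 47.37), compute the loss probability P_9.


ρ = λ/μ = 25.94/47.37 = 0.5476
P_K = (1−ρ)ρ^K/(1−ρ^(K+1)) = (0.4524·0.004428)/(1 − 0.002425)
= 0.002003/0.997575 = 0.002008

Final: 0.002008


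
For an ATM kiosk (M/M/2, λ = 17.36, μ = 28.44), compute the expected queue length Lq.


a = λ/μ = 0.6104; ρ = a/2 = 0.3052
P₀ = 0.532328
Lq = P₀·a^c·ρ / (c!·(1−ρ)²) = 0.532328·0.37260·0.3052/(2·0.48274)
= 0.06270

Final: 0.06270


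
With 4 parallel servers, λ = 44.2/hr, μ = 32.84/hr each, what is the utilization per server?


ρ = λ/(cμ) = 44.2/(4·32.84) = 44.2/131.36 = 0.3365

Final: 0.3365


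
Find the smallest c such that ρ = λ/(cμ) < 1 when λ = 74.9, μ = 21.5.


Stability requires cμ > λ ⇔ c > λ/μ.
λ/μ = 74.9/21.5 = 3.4837
Minimum integer c = ⌊3.4837⌋ + 1 = 4
Check: 4·21.5 = 86.00 > 74.9, while 3·21.5 = 64.50 ≤ 74.9

Final: 4 servers


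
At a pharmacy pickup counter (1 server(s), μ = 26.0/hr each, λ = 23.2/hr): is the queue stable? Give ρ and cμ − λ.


Total capacity cμ = 1·26.0 = 26.00/hr
ρ = λ/(cμ) = 23.2/26.00 = 0.8923
Stable ⇔ ρ < 1: YES
Spare capacity = cμ − λ = 26.00 − 23.2 = 2.80/hr

Final: ρ = 0.8923; stable; margin = 2.80/hr


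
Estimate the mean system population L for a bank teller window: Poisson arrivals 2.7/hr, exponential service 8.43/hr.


ρ = λ/μ = 2.7/8.43 = 0.3203
L = ρ/(1−ρ) = 0.3203/(1 − 0.3203) = 0.3203/0.6797 = 0.4712

Final: 0.4712


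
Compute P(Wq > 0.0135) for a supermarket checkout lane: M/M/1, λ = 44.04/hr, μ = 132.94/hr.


ρ = 44.04/132.94 = 0.3313
P(Wq > t) = ρ·e^{−(μ−λ)t} = 0.3313·e^{−1.2002}
= 0.3313·0.301149 = 0.099764

Final: 0.099764


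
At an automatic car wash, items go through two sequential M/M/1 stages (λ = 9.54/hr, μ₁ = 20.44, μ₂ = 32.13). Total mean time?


Each node sees arrival rate λ = 9.54/hr (tandem ⇒ throughput preserved).
W₁ = 1/(μ₁−λ) = 1/(20.44−9.54) = 0.09174 hr
W₂ = 1/(μ₂−λ) = 1/(32.13−9.54) = 0.04427 hr
W_total = W₁ + W₂ = 0.09174 + 0.04427 = 0.13601 hr

Final: 0.13601 hr


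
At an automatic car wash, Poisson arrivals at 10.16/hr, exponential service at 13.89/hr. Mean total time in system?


W = 1/(μ−λ) = 1/(13.89 − 10.16) = 1/3.73 = 0.2681 hr

Final: 0.2681 hr


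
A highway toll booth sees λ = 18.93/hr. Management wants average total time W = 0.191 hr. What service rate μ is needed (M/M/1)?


W = 1/(μ−λ) ⇒ μ − λ = 1/W = 1/0.191 = 5.2356
μ = λ + 1/W = 18.93 + 5.2356 = 24.1656 per hr

Final: 24.1656 /hr


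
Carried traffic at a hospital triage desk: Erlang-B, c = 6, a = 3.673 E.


B(6,3.673) = 0.094098 (Erlang-B)
Carried load = a(1 − B) = 3.673·(1 − 0.094098) = 3.673·0.905902 = 3.3274 E

Final: 3.3274 Erlangs


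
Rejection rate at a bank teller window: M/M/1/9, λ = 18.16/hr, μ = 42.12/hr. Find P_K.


ρ = λ/μ = 18.16/42.12 = 0.4311
P_K = (1−ρ)ρ^K/(1−ρ^(K+1)) = (0.5689·0.0005148)/(1 − 0.0002220)
= 0.0002929/0.999778 = 0.0002929

Final: 0.0002929


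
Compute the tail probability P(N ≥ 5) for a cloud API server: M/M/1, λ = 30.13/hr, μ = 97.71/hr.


ρ = 30.13/97.71 = 0.3084
P(N ≥ n) = ρ^n = 0.3084^5 = 0.002788

Final: 0.002788
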